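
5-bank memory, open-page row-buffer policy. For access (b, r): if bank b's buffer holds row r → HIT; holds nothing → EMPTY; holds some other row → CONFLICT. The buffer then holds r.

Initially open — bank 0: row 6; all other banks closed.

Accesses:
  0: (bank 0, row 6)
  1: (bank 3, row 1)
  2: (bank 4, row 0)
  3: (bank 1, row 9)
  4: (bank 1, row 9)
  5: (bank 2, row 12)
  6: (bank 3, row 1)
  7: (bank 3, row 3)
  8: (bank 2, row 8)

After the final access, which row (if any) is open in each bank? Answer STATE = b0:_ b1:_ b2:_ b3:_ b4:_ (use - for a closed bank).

  [0] b0 r6: had r6 ⇒ H
  [1] b3 r1: no row ⇒ E
  [2] b4 r0: no row ⇒ E
  [3] b1 r9: no row ⇒ E
  [4] b1 r9: had r9 ⇒ H
  [5] b2 r12: no row ⇒ E
  [6] b3 r1: had r1 ⇒ H
  [7] b3 r3: had r1 ⇒ C
  [8] b2 r8: had r12 ⇒ C

STATE = b0:6 b1:9 b2:8 b3:3 b4:0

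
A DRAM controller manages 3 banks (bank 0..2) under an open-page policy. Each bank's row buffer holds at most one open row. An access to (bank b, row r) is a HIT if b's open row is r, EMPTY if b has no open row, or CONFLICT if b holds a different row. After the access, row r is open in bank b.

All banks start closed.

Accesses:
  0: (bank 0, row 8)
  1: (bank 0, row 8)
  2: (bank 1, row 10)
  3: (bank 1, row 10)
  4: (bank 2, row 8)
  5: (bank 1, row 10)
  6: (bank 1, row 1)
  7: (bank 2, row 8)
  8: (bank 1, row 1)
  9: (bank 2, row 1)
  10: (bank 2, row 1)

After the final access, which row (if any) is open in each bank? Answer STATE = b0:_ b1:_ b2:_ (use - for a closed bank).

STATE = b0:8 b1:1 b2:1

0: bank 0 row 8 — prev None → EMPTY
1: bank 0 row 8 — prev 8 → HIT
2: bank 1 row 10 — prev None → EMPTY
3: bank 1 row 10 — prev 10 → HIT
4: bank 2 row 8 — prev None → EMPTY
5: bank 1 row 10 — prev 10 → HIT
6: bank 1 row 1 — prev 10 → CONFLICT
7: bank 2 row 8 — prev 8 → HIT
8: bank 1 row 1 — prev 1 → HIT
9: bank 2 row 1 — prev 8 → CONFLICT
10: bank 2 row 1 — prev 1 → HIT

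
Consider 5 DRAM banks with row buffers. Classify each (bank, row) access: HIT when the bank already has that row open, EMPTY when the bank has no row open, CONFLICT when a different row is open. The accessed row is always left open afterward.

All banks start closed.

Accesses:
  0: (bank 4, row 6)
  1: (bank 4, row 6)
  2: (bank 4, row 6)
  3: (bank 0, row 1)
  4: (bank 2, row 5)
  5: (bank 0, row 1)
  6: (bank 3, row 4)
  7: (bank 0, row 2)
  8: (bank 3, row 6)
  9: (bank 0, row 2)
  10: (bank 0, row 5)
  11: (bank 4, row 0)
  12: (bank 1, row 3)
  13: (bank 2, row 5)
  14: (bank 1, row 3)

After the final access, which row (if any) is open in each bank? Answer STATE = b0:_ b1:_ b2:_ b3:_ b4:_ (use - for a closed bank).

  [0] b4 r6: no row ⇒ E
  [1] b4 r6: had r6 ⇒ H
  [2] b4 r6: had r6 ⇒ H
  [3] b0 r1: no row ⇒ E
  [4] b2 r5: no row ⇒ E
  [5] b0 r1: had r1 ⇒ H
  [6] b3 r4: no row ⇒ E
  [7] b0 r2: had r1 ⇒ C
  [8] b3 r6: had r4 ⇒ C
  [9] b0 r2: had r2 ⇒ H
  [10] b0 r5: had r2 ⇒ C
  [11] b4 r0: had r6 ⇒ C
  [12] b1 r3: no row ⇒ E
  [13] b2 r5: had r5 ⇒ H
  [14] b1 r3: had r3 ⇒ H

STATE = b0:5 b1:3 b2:5 b3:6 b4:0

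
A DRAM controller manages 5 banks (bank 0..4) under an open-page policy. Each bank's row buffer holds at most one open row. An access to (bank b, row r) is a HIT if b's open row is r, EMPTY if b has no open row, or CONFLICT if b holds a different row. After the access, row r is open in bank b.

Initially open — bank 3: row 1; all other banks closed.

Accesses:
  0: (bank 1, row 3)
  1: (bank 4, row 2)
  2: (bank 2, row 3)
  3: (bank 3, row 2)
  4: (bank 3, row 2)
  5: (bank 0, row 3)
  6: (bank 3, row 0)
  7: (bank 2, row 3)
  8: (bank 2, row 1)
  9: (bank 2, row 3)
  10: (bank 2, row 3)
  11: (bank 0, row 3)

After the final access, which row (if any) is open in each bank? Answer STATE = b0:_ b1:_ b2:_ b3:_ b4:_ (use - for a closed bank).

0: bank 1 row 3 — prev None → EMPTY
1: bank 4 row 2 — prev None → EMPTY
2: bank 2 row 3 — prev None → EMPTY
3: bank 3 row 2 — prev 1 → CONFLICT
4: bank 3 row 2 — prev 2 → HIT
5: bank 0 row 3 — prev None → EMPTY
6: bank 3 row 0 — prev 2 → CONFLICT
7: bank 2 row 3 — prev 3 → HIT
8: bank 2 row 1 — prev 3 → CONFLICT
9: bank 2 row 3 — prev 1 → CONFLICT
10: bank 2 row 3 — prev 3 → HIT
11: bank 0 row 3 — prev 3 → HIT

STATE = b0:3 b1:3 b2:3 b3:0 b4:2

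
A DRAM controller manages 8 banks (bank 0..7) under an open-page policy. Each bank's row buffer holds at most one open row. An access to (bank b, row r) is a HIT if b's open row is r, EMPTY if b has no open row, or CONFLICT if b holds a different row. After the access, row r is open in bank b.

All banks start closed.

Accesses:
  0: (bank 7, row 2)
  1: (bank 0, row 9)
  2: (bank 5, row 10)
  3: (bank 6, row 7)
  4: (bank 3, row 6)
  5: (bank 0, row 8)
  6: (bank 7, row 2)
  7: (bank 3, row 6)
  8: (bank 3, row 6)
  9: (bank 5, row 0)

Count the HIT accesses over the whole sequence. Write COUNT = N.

COUNT = 3

  [0] b7 r2: no row ⇒ E
  [1] b0 r9: no row ⇒ E
  [2] b5 r10: no row ⇒ E
  [3] b6 r7: no row ⇒ E
  [4] b3 r6: no row ⇒ E
  [5] b0 r8: had r9 ⇒ C
  [6] b7 r2: had r2 ⇒ H
  [7] b3 r6: had r6 ⇒ H
  [8] b3 r6: had r6 ⇒ H
  [9] b5 r0: had r10 ⇒ C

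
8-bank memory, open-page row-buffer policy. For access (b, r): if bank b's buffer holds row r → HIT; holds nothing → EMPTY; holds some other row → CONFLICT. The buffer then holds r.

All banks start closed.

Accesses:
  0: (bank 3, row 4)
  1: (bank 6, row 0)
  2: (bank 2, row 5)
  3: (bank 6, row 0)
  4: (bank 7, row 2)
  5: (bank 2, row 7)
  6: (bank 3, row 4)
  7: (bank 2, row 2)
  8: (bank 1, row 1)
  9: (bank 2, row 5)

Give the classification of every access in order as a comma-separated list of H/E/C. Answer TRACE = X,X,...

TRACE = E,E,E,H,E,C,H,C,E,C

  [0] b3 r4: no row ⇒ E
  [1] b6 r0: no row ⇒ E
  [2] b2 r5: no row ⇒ E
  [3] b6 r0: had r0 ⇒ H
  [4] b7 r2: no row ⇒ E
  [5] b2 r7: had r5 ⇒ C
  [6] b3 r4: had r4 ⇒ H
  [7] b2 r2: had r7 ⇒ C
  [8] b1 r1: no row ⇒ E
  [9] b2 r5: had r2 ⇒ C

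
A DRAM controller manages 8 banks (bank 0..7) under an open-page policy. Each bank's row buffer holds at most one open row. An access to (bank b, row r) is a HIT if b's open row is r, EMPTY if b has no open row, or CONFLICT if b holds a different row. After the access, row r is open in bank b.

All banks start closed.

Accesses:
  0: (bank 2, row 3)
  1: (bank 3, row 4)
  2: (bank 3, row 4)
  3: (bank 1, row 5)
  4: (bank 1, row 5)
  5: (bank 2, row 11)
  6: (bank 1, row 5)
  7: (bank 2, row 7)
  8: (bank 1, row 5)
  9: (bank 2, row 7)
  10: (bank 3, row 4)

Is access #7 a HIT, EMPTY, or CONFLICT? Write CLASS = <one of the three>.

#0 (2,3) E
#1 (3,4) E
#2 (3,4) H  (was 4)
#3 (1,5) E
#4 (1,5) H  (was 5)
#5 (2,11) C  (was 3)
#6 (1,5) H  (was 5)
#7 (2,7) C  (was 11)
#8 (1,5) H  (was 5)
#9 (2,7) H  (was 7)
#10 (3,4) H  (was 4)

CLASS = CONFLICT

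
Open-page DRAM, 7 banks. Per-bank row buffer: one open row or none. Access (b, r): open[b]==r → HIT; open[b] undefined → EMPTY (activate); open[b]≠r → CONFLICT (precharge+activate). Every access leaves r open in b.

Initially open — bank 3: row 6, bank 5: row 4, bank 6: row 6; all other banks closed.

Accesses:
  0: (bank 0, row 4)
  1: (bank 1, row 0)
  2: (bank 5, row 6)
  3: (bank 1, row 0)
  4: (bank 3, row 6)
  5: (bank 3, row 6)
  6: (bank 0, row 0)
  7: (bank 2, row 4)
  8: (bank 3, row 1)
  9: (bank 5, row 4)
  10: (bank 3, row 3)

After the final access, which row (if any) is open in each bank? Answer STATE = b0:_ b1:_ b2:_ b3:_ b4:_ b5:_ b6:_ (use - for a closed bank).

STATE = b0:0 b1:0 b2:4 b3:3 b4:- b5:4 b6:6

step 0: bank0 None->4 [EMPTY]
step 1: bank1 None->0 [EMPTY]
step 2: bank5 4->6 [CONFLICT]
step 3: bank1 0->0 [HIT]
step 4: bank3 6->6 [HIT]
step 5: bank3 6->6 [HIT]
step 6: bank0 4->0 [CONFLICT]
step 7: bank2 None->4 [EMPTY]
step 8: bank3 6->1 [CONFLICT]
step 9: bank5 6->4 [CONFLICT]
step 10: bank3 1->3 [CONFLICT]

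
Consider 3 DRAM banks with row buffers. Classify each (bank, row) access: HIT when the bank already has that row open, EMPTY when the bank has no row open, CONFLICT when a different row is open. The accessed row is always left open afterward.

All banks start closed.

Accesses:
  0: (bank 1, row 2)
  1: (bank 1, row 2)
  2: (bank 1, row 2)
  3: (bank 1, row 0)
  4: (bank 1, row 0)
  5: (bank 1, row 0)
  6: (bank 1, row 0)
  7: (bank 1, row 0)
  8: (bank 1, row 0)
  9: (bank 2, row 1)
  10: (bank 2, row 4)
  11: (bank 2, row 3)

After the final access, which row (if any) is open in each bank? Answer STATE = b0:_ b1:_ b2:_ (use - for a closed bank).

  [0] b1 r2: no row ⇒ E
  [1] b1 r2: had r2 ⇒ H
  [2] b1 r2: had r2 ⇒ H
  [3] b1 r0: had r2 ⇒ C
  [4] b1 r0: had r0 ⇒ H
  [5] b1 r0: had r0 ⇒ H
  [6] b1 r0: had r0 ⇒ H
  [7] b1 r0: had r0 ⇒ H
  [8] b1 r0: had r0 ⇒ H
  [9] b2 r1: no row ⇒ E
  [10] b2 r4: had r1 ⇒ C
  [11] b2 r3: had r4 ⇒ C

STATE = b0:- b1:0 b2:3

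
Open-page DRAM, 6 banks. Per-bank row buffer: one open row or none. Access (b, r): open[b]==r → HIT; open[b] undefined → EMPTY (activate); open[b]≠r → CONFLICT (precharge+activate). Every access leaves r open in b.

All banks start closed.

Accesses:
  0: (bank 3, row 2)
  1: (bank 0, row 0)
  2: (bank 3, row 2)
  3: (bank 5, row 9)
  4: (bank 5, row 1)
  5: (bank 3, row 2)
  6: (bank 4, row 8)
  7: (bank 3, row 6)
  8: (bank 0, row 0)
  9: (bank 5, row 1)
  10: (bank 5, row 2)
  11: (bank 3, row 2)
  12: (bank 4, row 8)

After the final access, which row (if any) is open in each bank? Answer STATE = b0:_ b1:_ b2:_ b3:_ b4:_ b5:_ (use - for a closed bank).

step 0: bank3 None->2 [EMPTY]
step 1: bank0 None->0 [EMPTY]
step 2: bank3 2->2 [HIT]
step 3: bank5 None->9 [EMPTY]
step 4: bank5 9->1 [CONFLICT]
step 5: bank3 2->2 [HIT]
step 6: bank4 None->8 [EMPTY]
step 7: bank3 2->6 [CONFLICT]
step 8: bank0 0->0 [HIT]
step 9: bank5 1->1 [HIT]
step 10: bank5 1->2 [CONFLICT]
step 11: bank3 6->2 [CONFLICT]
step 12: bank4 8->8 [HIT]

STATE = b0:0 b1:- b2:- b3:2 b4:8 b5:2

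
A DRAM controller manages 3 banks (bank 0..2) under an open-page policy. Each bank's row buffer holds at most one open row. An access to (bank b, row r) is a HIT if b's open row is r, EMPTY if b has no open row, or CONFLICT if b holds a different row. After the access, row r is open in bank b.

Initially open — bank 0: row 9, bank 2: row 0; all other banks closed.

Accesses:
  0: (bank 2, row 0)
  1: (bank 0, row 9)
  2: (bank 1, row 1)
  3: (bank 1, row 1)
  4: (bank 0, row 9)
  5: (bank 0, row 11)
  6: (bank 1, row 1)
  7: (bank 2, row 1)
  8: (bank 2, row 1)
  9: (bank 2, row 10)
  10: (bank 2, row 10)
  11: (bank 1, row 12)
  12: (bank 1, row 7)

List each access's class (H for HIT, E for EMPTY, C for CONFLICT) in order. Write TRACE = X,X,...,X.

#0 (2,0) H  (was 0)
#1 (0,9) H  (was 9)
#2 (1,1) E
#3 (1,1) H  (was 1)
#4 (0,9) H  (was 9)
#5 (0,11) C  (was 9)
#6 (1,1) H  (was 1)
#7 (2,1) C  (was 0)
#8 (2,1) H  (was 1)
#9 (2,10) C  (was 1)
#10 (2,10) H  (was 10)
#11 (1,12) C  (was 1)
#12 (1,7) C  (was 12)

TRACE = H,H,E,H,H,C,H,C,H,C,H,C,C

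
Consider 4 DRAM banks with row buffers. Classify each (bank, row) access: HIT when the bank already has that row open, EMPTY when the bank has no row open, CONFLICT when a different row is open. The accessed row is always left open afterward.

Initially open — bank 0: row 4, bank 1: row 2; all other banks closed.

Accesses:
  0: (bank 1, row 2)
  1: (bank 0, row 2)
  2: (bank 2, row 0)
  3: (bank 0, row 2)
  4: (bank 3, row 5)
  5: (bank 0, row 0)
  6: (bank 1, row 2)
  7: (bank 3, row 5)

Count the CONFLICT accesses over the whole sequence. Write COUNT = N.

COUNT = 2

0: bank 1 row 2 — prev 2 → HIT
1: bank 0 row 2 — prev 4 → CONFLICT
2: bank 2 row 0 — prev None → EMPTY
3: bank 0 row 2 — prev 2 → HIT
4: bank 3 row 5 — prev None → EMPTY
5: bank 0 row 0 — prev 2 → CONFLICT
6: bank 1 row 2 — prev 2 → HIT
7: bank 3 row 5 — prev 5 → HIT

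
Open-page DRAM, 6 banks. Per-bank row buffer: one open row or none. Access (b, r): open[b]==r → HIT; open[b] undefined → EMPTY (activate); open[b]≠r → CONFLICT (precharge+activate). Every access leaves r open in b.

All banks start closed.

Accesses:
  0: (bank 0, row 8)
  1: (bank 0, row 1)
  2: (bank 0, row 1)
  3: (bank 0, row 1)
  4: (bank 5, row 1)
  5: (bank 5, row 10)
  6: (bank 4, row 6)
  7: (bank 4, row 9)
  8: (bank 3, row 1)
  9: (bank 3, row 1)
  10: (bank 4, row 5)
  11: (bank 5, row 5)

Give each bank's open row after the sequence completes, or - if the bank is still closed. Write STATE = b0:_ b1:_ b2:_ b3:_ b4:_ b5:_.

  [0] b0 r8: no row ⇒ E
  [1] b0 r1: had r8 ⇒ C
  [2] b0 r1: had r1 ⇒ H
  [3] b0 r1: had r1 ⇒ H
  [4] b5 r1: no row ⇒ E
  [5] b5 r10: had r1 ⇒ C
  [6] b4 r6: no row ⇒ E
  [7] b4 r9: had r6 ⇒ C
  [8] b3 r1: no row ⇒ E
  [9] b3 r1: had r1 ⇒ H
  [10] b4 r5: had r9 ⇒ C
  [11] b5 r5: had r10 ⇒ C

STATE = b0:1 b1:- b2:- b3:1 b4:5 b5:5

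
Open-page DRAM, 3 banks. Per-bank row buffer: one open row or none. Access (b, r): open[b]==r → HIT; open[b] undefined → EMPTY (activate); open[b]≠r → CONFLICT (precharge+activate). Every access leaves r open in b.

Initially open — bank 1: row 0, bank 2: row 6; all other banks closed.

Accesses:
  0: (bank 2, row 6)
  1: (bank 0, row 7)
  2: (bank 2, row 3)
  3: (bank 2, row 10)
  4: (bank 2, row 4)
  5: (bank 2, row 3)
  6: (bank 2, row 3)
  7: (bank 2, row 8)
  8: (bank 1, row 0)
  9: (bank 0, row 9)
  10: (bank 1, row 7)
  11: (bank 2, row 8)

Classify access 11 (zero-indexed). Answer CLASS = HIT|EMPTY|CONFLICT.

step 0: bank2 6->6 [HIT]
step 1: bank0 None->7 [EMPTY]
step 2: bank2 6->3 [CONFLICT]
step 3: bank2 3->10 [CONFLICT]
step 4: bank2 10->4 [CONFLICT]
step 5: bank2 4->3 [CONFLICT]
step 6: bank2 3->3 [HIT]
step 7: bank2 3->8 [CONFLICT]
step 8: bank1 0->0 [HIT]
step 9: bank0 7->9 [CONFLICT]
step 10: bank1 0->7 [CONFLICT]
step 11: bank2 8->8 [HIT]

CLASS = HIT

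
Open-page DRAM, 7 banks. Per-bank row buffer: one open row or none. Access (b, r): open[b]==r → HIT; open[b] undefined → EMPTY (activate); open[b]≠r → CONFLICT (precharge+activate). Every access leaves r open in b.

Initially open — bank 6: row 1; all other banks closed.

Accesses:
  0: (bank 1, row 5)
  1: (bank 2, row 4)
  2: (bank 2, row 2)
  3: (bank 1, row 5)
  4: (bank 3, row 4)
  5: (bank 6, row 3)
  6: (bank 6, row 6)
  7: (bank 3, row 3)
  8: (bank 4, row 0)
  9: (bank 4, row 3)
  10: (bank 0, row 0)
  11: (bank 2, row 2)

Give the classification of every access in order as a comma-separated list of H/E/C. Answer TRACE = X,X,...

TRACE = E,E,C,H,E,C,C,C,E,C,E,H

  [0] b1 r5: no row ⇒ E
  [1] b2 r4: no row ⇒ E
  [2] b2 r2: had r4 ⇒ C
  [3] b1 r5: had r5 ⇒ H
  [4] b3 r4: no row ⇒ E
  [5] b6 r3: had r1 ⇒ C
  [6] b6 r6: had r3 ⇒ C
  [7] b3 r3: had r4 ⇒ C
  [8] b4 r0: no row ⇒ E
  [9] b4 r3: had r0 ⇒ C
  [10] b0 r0: no row ⇒ E
  [11] b2 r2: had r2 ⇒ H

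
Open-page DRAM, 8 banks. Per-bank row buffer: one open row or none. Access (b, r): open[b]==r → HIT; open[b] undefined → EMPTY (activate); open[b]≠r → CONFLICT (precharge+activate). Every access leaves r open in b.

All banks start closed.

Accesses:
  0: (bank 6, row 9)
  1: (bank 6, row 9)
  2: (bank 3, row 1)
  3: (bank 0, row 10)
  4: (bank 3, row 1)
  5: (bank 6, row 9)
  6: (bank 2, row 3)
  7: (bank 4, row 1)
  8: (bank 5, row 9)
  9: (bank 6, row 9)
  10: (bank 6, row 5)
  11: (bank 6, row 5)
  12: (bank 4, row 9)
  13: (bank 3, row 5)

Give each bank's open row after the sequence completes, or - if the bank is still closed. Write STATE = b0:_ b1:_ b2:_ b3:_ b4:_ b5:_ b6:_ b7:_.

STATE = b0:10 b1:- b2:3 b3:5 b4:9 b5:9 b6:5 b7:-

0: bank 6 row 9 — prev None → EMPTY
1: bank 6 row 9 — prev 9 → HIT
2: bank 3 row 1 — prev None → EMPTY
3: bank 0 row 10 — prev None → EMPTY
4: bank 3 row 1 — prev 1 → HIT
5: bank 6 row 9 — prev 9 → HIT
6: bank 2 row 3 — prev None → EMPTY
7: bank 4 row 1 — prev None → EMPTY
8: bank 5 row 9 — prev None → EMPTY
9: bank 6 row 9 — prev 9 → HIT
10: bank 6 row 5 — prev 9 → CONFLICT
11: bank 6 row 5 — prev 5 → HIT
12: bank 4 row 9 — prev 1 → CONFLICT
13: bank 3 row 5 — prev 1 → CONFLICT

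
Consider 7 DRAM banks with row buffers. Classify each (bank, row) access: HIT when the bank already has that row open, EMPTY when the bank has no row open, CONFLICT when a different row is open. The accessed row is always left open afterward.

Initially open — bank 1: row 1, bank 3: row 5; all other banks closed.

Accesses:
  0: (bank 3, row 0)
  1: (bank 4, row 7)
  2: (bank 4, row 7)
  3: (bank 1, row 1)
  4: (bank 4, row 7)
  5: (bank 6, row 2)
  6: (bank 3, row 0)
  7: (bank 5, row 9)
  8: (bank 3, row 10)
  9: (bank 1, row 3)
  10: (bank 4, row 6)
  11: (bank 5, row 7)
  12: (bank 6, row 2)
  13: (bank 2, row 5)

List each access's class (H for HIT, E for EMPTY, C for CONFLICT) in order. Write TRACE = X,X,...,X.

TRACE = C,E,H,H,H,E,H,E,C,C,C,C,H,E

#0 (3,0) C  (was 5)
#1 (4,7) E
#2 (4,7) H  (was 7)
#3 (1,1) H  (was 1)
#4 (4,7) H  (was 7)
#5 (6,2) E
#6 (3,0) H  (was 0)
#7 (5,9) E
#8 (3,10) C  (was 0)
#9 (1,3) C  (was 1)
#10 (4,6) C  (was 7)
#11 (5,7) C  (was 9)
#12 (6,2) H  (was 2)
#13 (2,5) E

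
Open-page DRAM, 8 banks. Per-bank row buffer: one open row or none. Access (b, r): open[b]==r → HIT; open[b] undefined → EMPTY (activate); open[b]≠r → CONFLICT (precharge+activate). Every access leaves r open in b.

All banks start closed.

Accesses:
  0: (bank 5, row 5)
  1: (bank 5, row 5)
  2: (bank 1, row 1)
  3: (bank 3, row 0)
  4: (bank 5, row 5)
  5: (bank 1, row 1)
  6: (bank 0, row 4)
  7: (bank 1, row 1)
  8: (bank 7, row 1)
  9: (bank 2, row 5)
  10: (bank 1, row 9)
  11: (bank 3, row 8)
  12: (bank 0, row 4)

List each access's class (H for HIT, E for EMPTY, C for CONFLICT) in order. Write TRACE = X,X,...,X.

step 0: bank5 None->5 [EMPTY]
step 1: bank5 5->5 [HIT]
step 2: bank1 None->1 [EMPTY]
step 3: bank3 None->0 [EMPTY]
step 4: bank5 5->5 [HIT]
step 5: bank1 1->1 [HIT]
step 6: bank0 None->4 [EMPTY]
step 7: bank1 1->1 [HIT]
step 8: bank7 None->1 [EMPTY]
step 9: bank2 None->5 [EMPTY]
step 10: bank1 1->9 [CONFLICT]
step 11: bank3 0->8 [CONFLICT]
step 12: bank0 4->4 [HIT]

TRACE = E,H,E,E,H,H,E,H,E,E,C,C,H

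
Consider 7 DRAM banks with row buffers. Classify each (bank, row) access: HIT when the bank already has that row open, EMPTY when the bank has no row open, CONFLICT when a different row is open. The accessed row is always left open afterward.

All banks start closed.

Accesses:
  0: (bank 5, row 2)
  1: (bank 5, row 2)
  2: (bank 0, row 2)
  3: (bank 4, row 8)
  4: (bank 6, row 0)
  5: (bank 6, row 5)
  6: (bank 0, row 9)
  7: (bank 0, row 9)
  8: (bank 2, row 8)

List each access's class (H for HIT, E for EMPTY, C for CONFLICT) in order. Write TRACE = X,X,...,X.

#0 (5,2) E
#1 (5,2) H  (was 2)
#2 (0,2) E
#3 (4,8) E
#4 (6,0) E
#5 (6,5) C  (was 0)
#6 (0,9) C  (was 2)
#7 (0,9) H  (was 9)
#8 (2,8) E

TRACE = E,H,E,E,E,C,C,H,E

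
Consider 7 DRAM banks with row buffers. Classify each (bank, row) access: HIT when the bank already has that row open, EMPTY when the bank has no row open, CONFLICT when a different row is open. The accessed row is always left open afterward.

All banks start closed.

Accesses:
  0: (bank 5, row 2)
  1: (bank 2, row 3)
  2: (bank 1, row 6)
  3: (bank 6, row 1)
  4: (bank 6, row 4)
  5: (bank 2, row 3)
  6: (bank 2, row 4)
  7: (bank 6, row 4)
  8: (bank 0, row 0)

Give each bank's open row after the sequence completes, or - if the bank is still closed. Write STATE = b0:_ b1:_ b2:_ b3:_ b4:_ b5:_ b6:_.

STATE = b0:0 b1:6 b2:4 b3:- b4:- b5:2 b6:4

0: bank 5 row 2 — prev None → EMPTY
1: bank 2 row 3 — prev None → EMPTY
2: bank 1 row 6 — prev None → EMPTY
3: bank 6 row 1 — prev None → EMPTY
4: bank 6 row 4 — prev 1 → CONFLICT
5: bank 2 row 3 — prev 3 → HIT
6: bank 2 row 4 — prev 3 → CONFLICT
7: bank 6 row 4 — prev 4 → HIT
8: bank 0 row 0 — prev None → EMPTY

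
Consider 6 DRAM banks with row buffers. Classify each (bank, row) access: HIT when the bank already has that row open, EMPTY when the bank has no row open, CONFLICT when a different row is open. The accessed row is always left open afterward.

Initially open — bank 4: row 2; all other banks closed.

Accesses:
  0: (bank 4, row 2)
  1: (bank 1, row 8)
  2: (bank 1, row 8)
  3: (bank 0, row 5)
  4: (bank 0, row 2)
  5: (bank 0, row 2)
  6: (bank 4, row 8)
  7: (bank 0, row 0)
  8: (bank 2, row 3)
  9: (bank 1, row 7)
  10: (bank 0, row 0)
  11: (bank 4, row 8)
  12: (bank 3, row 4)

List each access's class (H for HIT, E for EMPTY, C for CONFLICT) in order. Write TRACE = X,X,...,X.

  [0] b4 r2: had r2 ⇒ H
  [1] b1 r8: no row ⇒ E
  [2] b1 r8: had r8 ⇒ H
  [3] b0 r5: no row ⇒ E
  [4] b0 r2: had r5 ⇒ C
  [5] b0 r2: had r2 ⇒ H
  [6] b4 r8: had r2 ⇒ C
  [7] b0 r0: had r2 ⇒ C
  [8] b2 r3: no row ⇒ E
  [9] b1 r7: had r8 ⇒ C
  [10] b0 r0: had r0 ⇒ H
  [11] b4 r8: had r8 ⇒ H
  [12] b3 r4: no row ⇒ E

TRACE = H,E,H,E,C,H,C,C,E,C,H,H,E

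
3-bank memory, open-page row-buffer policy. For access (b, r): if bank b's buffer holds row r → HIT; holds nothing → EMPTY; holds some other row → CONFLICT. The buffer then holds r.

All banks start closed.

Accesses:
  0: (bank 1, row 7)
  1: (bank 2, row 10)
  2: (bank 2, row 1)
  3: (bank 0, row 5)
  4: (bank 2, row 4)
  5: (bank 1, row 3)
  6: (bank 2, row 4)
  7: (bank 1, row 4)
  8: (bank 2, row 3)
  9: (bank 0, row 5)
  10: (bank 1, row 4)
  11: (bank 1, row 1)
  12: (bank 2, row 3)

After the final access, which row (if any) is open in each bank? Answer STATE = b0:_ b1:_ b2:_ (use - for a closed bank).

step 0: bank1 None->7 [EMPTY]
step 1: bank2 None->10 [EMPTY]
step 2: bank2 10->1 [CONFLICT]
step 3: bank0 None->5 [EMPTY]
step 4: bank2 1->4 [CONFLICT]
step 5: bank1 7->3 [CONFLICT]
step 6: bank2 4->4 [HIT]
step 7: bank1 3->4 [CONFLICT]
step 8: bank2 4->3 [CONFLICT]
step 9: bank0 5->5 [HIT]
step 10: bank1 4->4 [HIT]
step 11: bank1 4->1 [CONFLICT]
step 12: bank2 3->3 [HIT]

STATE = b0:5 b1:1 b2:3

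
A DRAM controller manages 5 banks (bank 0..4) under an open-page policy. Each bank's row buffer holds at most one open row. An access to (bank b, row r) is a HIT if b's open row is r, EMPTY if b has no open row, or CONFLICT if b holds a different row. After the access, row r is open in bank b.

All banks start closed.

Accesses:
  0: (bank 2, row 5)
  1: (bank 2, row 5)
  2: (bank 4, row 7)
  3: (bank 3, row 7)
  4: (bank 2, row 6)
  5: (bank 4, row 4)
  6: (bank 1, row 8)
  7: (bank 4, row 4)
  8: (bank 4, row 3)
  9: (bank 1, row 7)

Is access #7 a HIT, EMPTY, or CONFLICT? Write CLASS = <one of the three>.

CLASS = HIT

0: bank 2 row 5 — prev None → EMPTY
1: bank 2 row 5 — prev 5 → HIT
2: bank 4 row 7 — prev None → EMPTY
3: bank 3 row 7 — prev None → EMPTY
4: bank 2 row 6 — prev 5 → CONFLICT
5: bank 4 row 4 — prev 7 → CONFLICT
6: bank 1 row 8 — prev None → EMPTY
7: bank 4 row 4 — prev 4 → HIT
8: bank 4 row 3 — prev 4 → CONFLICT
9: bank 1 row 7 — prev 8 → CONFLICT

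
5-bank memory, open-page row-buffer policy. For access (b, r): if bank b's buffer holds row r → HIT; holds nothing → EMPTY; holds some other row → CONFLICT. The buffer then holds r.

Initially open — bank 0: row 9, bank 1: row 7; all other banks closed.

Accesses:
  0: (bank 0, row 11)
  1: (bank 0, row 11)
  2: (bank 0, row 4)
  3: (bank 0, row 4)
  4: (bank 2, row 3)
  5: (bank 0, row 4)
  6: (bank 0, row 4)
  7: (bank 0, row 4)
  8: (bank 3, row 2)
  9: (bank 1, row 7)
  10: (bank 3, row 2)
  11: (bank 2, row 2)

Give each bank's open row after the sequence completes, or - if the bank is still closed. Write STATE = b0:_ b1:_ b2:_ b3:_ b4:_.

STATE = b0:4 b1:7 b2:2 b3:2 b4:-

#0 (0,11) C  (was 9)
#1 (0,11) H  (was 11)
#2 (0,4) C  (was 11)
#3 (0,4) H  (was 4)
#4 (2,3) E
#5 (0,4) H  (was 4)
#6 (0,4) H  (was 4)
#7 (0,4) H  (was 4)
#8 (3,2) E
#9 (1,7) H  (was 7)
#10 (3,2) H  (was 2)
#11 (2,2) C  (was 3)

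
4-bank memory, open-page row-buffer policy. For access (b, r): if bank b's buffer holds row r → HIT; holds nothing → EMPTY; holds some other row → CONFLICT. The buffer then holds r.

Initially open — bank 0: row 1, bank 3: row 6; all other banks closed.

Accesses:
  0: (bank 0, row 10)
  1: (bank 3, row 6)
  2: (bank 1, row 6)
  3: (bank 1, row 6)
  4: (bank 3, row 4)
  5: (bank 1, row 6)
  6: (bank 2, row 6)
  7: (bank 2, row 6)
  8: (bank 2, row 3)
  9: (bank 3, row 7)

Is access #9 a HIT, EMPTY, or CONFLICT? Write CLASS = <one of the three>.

#0 (0,10) C  (was 1)
#1 (3,6) H  (was 6)
#2 (1,6) E
#3 (1,6) H  (was 6)
#4 (3,4) C  (was 6)
#5 (1,6) H  (was 6)
#6 (2,6) E
#7 (2,6) H  (was 6)
#8 (2,3) C  (was 6)
#9 (3,7) C  (was 4)

CLASS = CONFLICT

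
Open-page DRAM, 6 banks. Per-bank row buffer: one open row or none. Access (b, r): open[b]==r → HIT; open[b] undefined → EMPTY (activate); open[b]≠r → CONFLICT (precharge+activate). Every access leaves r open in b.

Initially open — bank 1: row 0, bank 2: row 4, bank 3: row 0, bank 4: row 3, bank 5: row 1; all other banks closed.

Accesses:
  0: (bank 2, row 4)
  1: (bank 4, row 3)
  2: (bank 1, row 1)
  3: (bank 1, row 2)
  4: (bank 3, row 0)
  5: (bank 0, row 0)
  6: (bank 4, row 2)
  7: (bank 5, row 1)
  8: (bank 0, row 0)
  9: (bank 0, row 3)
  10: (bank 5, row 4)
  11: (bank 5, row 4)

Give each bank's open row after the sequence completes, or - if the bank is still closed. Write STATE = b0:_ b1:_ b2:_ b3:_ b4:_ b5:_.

  [0] b2 r4: had r4 ⇒ H
  [1] b4 r3: had r3 ⇒ H
  [2] b1 r1: had r0 ⇒ C
  [3] b1 r2: had r1 ⇒ C
  [4] b3 r0: had r0 ⇒ H
  [5] b0 r0: no row ⇒ E
  [6] b4 r2: had r3 ⇒ C
  [7] b5 r1: had r1 ⇒ H
  [8] b0 r0: had r0 ⇒ H
  [9] b0 r3: had r0 ⇒ C
  [10] b5 r4: had r1 ⇒ C
  [11] b5 r4: had r4 ⇒ H

STATE = b0:3 b1:2 b2:4 b3:0 b4:2 b5:4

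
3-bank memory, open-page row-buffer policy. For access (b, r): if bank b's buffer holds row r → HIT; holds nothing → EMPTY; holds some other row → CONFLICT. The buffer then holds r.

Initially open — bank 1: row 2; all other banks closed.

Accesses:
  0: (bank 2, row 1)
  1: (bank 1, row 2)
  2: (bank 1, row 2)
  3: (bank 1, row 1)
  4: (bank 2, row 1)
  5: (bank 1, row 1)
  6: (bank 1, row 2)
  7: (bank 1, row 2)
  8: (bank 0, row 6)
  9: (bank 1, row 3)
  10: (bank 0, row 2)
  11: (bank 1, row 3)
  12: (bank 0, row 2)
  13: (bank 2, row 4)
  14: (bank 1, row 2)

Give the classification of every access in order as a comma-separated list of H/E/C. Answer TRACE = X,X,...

  [0] b2 r1: no row ⇒ E
  [1] b1 r2: had r2 ⇒ H
  [2] b1 r2: had r2 ⇒ H
  [3] b1 r1: had r2 ⇒ C
  [4] b2 r1: had r1 ⇒ H
  [5] b1 r1: had r1 ⇒ H
  [6] b1 r2: had r1 ⇒ C
  [7] b1 r2: had r2 ⇒ H
  [8] b0 r6: no row ⇒ E
  [9] b1 r3: had r2 ⇒ C
  [10] b0 r2: had r6 ⇒ C
  [11] b1 r3: had r3 ⇒ H
  [12] b0 r2: had r2 ⇒ H
  [13] b2 r4: had r1 ⇒ C
  [14] b1 r2: had r3 ⇒ C

TRACE = E,H,H,C,H,H,C,H,E,C,C,H,H,C,C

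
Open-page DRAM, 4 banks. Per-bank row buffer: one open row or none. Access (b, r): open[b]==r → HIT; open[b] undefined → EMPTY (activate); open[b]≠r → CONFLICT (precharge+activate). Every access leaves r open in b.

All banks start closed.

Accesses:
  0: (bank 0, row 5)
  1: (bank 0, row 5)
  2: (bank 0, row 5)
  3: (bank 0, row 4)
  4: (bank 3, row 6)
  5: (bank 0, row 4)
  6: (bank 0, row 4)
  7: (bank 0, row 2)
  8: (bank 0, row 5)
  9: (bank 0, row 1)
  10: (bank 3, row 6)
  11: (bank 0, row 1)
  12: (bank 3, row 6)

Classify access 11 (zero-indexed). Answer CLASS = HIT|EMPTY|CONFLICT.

CLASS = HIT

0: bank 0 row 5 — prev None → EMPTY
1: bank 0 row 5 — prev 5 → HIT
2: bank 0 row 5 — prev 5 → HIT
3: bank 0 row 4 — prev 5 → CONFLICT
4: bank 3 row 6 — prev None → EMPTY
5: bank 0 row 4 — prev 4 → HIT
6: bank 0 row 4 — prev 4 → HIT
7: bank 0 row 2 — prev 4 → CONFLICT
8: bank 0 row 5 — prev 2 → CONFLICT
9: bank 0 row 1 — prev 5 → CONFLICT
10: bank 3 row 6 — prev 6 → HIT
11: bank 0 row 1 — prev 1 → HIT
12: bank 3 row 6 — prev 6 → HIT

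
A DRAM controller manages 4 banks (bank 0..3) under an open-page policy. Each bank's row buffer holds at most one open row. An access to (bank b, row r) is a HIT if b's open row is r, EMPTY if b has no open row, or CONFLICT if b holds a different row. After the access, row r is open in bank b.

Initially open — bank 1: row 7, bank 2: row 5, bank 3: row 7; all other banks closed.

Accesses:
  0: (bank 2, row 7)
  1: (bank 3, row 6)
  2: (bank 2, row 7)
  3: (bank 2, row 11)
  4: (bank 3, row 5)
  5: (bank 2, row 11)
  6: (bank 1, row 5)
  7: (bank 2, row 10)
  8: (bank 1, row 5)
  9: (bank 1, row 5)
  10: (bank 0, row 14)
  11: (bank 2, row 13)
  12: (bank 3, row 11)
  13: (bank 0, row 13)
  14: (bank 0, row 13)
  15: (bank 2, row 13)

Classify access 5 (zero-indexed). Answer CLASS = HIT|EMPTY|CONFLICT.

#0 (2,7) C  (was 5)
#1 (3,6) C  (was 7)
#2 (2,7) H  (was 7)
#3 (2,11) C  (was 7)
#4 (3,5) C  (was 6)
#5 (2,11) H  (was 11)
#6 (1,5) C  (was 7)
#7 (2,10) C  (was 11)
#8 (1,5) H  (was 5)
#9 (1,5) H  (was 5)
#10 (0,14) E
#11 (2,13) C  (was 10)
#12 (3,11) C  (was 5)
#13 (0,13) C  (was 14)
#14 (0,13) H  (was 13)
#15 (2,13) H  (was 13)

CLASS = HIT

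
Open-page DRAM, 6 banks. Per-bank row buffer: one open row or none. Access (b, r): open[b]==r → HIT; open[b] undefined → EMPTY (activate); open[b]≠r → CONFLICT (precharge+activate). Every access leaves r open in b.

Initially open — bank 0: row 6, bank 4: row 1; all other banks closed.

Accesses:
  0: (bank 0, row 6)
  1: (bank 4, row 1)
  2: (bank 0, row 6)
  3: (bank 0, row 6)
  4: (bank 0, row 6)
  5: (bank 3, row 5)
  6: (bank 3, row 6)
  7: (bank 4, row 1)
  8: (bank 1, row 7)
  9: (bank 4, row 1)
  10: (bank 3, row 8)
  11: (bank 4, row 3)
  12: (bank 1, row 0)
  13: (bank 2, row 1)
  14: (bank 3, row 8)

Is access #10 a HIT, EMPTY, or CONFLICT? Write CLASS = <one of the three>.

CLASS = CONFLICT

0: bank 0 row 6 — prev 6 → HIT
1: bank 4 row 1 — prev 1 → HIT
2: bank 0 row 6 — prev 6 → HIT
3: bank 0 row 6 — prev 6 → HIT
4: bank 0 row 6 — prev 6 → HIT
5: bank 3 row 5 — prev None → EMPTY
6: bank 3 row 6 — prev 5 → CONFLICT
7: bank 4 row 1 — prev 1 → HIT
8: bank 1 row 7 — prev None → EMPTY
9: bank 4 row 1 — prev 1 → HIT
10: bank 3 row 8 — prev 6 → CONFLICT
11: bank 4 row 3 — prev 1 → CONFLICT
12: bank 1 row 0 — prev 7 → CONFLICT
13: bank 2 row 1 — prev None → EMPTY
14: bank 3 row 8 — prev 8 → HIT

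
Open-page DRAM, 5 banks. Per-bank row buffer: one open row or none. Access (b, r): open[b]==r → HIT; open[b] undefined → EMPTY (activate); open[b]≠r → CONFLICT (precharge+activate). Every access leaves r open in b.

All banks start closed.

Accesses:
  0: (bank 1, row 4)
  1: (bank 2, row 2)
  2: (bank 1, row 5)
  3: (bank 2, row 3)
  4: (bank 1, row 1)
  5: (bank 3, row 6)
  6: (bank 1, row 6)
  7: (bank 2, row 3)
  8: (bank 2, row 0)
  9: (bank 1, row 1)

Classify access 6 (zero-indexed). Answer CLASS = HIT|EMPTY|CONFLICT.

CLASS = CONFLICT

  [0] b1 r4: no row ⇒ E
  [1] b2 r2: no row ⇒ E
  [2] b1 r5: had r4 ⇒ C
  [3] b2 r3: had r2 ⇒ C
  [4] b1 r1: had r5 ⇒ C
  [5] b3 r6: no row ⇒ E
  [6] b1 r6: had r1 ⇒ C
  [7] b2 r3: had r3 ⇒ H
  [8] b2 r0: had r3 ⇒ C
  [9] b1 r1: had r6 ⇒ C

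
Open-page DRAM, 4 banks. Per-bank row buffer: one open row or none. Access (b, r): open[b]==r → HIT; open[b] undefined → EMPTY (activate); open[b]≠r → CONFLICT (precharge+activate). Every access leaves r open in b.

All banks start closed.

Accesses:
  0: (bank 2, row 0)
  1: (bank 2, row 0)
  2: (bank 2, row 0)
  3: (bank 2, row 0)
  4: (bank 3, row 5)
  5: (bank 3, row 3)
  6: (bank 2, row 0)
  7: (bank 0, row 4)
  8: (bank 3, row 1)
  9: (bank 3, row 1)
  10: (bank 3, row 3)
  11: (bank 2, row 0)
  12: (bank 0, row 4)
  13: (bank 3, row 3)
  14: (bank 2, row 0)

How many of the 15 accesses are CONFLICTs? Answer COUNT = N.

step 0: bank2 None->0 [EMPTY]
step 1: bank2 0->0 [HIT]
step 2: bank2 0->0 [HIT]
step 3: bank2 0->0 [HIT]
step 4: bank3 None->5 [EMPTY]
step 5: bank3 5->3 [CONFLICT]
step 6: bank2 0->0 [HIT]
step 7: bank0 None->4 [EMPTY]
step 8: bank3 3->1 [CONFLICT]
step 9: bank3 1->1 [HIT]
step 10: bank3 1->3 [CONFLICT]
step 11: bank2 0->0 [HIT]
step 12: bank0 4->4 [HIT]
step 13: bank3 3->3 [HIT]
step 14: bank2 0->0 [HIT]

COUNT = 3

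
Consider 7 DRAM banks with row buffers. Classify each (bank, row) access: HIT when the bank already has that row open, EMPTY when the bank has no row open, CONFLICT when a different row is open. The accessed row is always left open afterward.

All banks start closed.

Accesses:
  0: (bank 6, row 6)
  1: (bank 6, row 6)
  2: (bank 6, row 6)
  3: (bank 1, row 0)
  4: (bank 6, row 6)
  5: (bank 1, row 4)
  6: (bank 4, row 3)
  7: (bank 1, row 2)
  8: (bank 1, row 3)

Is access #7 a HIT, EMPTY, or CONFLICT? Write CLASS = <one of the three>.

0: bank 6 row 6 — prev None → EMPTY
1: bank 6 row 6 — prev 6 → HIT
2: bank 6 row 6 — prev 6 → HIT
3: bank 1 row 0 — prev None → EMPTY
4: bank 6 row 6 — prev 6 → HIT
5: bank 1 row 4 — prev 0 → CONFLICT
6: bank 4 row 3 — prev None → EMPTY
7: bank 1 row 2 — prev 4 → CONFLICT
8: bank 1 row 3 — prev 2 → CONFLICT

CLASS = CONFLICT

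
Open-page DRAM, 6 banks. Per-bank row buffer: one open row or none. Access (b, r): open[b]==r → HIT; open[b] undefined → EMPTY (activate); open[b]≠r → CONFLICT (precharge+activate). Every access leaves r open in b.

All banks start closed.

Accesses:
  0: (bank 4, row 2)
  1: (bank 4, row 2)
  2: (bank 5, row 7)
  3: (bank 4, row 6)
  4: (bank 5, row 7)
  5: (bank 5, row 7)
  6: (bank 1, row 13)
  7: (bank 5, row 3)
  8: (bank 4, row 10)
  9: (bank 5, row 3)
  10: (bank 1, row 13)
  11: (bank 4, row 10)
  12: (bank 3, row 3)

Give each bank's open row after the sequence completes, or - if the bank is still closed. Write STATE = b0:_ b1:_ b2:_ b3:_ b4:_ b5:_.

  [0] b4 r2: no row ⇒ E
  [1] b4 r2: had r2 ⇒ H
  [2] b5 r7: no row ⇒ E
  [3] b4 r6: had r2 ⇒ C
  [4] b5 r7: had r7 ⇒ H
  [5] b5 r7: had r7 ⇒ H
  [6] b1 r13: no row ⇒ E
  [7] b5 r3: had r7 ⇒ C
  [8] b4 r10: had r6 ⇒ C
  [9] b5 r3: had r3 ⇒ H
  [10] b1 r13: had r13 ⇒ H
  [11] b4 r10: had r10 ⇒ H
  [12] b3 r3: no row ⇒ E

STATE = b0:- b1:13 b2:- b3:3 b4:10 b5:3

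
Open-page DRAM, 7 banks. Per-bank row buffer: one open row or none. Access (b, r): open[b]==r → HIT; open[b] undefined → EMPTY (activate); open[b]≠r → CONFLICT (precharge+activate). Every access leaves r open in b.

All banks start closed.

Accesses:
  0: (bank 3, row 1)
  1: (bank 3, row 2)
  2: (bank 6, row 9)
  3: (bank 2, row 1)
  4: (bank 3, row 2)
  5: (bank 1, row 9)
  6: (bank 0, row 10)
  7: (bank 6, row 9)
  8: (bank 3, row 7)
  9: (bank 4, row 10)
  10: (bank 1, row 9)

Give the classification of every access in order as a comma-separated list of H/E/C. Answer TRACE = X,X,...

step 0: bank3 None->1 [EMPTY]
step 1: bank3 1->2 [CONFLICT]
step 2: bank6 None->9 [EMPTY]
step 3: bank2 None->1 [EMPTY]
step 4: bank3 2->2 [HIT]
step 5: bank1 None->9 [EMPTY]
step 6: bank0 None->10 [EMPTY]
step 7: bank6 9->9 [HIT]
step 8: bank3 2->7 [CONFLICT]
step 9: bank4 None->10 [EMPTY]
step 10: bank1 9->9 [HIT]

TRACE = E,C,E,E,H,E,E,H,C,E,H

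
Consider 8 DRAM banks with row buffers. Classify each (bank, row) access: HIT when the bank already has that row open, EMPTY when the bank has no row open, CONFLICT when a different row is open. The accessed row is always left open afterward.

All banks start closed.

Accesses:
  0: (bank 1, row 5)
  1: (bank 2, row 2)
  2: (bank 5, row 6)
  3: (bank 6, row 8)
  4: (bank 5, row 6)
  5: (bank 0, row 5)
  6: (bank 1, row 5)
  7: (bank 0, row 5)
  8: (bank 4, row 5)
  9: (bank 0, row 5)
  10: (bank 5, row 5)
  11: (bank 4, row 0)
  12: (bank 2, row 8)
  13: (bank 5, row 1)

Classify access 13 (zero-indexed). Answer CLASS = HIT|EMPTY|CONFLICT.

CLASS = CONFLICT

0: bank 1 row 5 — prev None → EMPTY
1: bank 2 row 2 — prev None → EMPTY
2: bank 5 row 6 — prev None → EMPTY
3: bank 6 row 8 — prev None → EMPTY
4: bank 5 row 6 — prev 6 → HIT
5: bank 0 row 5 — prev None → EMPTY
6: bank 1 row 5 — prev 5 → HIT
7: bank 0 row 5 — prev 5 → HIT
8: bank 4 row 5 — prev None → EMPTY
9: bank 0 row 5 — prev 5 → HIT
10: bank 5 row 5 — prev 6 → CONFLICT
11: bank 4 row 0 — prev 5 → CONFLICT
12: bank 2 row 8 — prev 2 → CONFLICT
13: bank 5 row 1 — prev 5 → CONFLICT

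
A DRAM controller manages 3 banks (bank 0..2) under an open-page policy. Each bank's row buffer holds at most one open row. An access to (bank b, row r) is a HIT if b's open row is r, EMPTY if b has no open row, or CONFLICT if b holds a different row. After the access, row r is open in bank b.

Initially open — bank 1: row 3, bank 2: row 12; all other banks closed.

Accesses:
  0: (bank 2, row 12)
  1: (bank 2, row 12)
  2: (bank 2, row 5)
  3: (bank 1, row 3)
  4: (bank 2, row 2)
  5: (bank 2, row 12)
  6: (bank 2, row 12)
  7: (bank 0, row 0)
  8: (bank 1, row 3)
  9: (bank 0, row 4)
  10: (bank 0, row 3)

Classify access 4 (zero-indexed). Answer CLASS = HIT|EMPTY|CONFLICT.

#0 (2,12) H  (was 12)
#1 (2,12) H  (was 12)
#2 (2,5) C  (was 12)
#3 (1,3) H  (was 3)
#4 (2,2) C  (was 5)
#5 (2,12) C  (was 2)
#6 (2,12) H  (was 12)
#7 (0,0) E
#8 (1,3) H  (was 3)
#9 (0,4) C  (was 0)
#10 (0,3) C  (was 4)

CLASS = CONFLICT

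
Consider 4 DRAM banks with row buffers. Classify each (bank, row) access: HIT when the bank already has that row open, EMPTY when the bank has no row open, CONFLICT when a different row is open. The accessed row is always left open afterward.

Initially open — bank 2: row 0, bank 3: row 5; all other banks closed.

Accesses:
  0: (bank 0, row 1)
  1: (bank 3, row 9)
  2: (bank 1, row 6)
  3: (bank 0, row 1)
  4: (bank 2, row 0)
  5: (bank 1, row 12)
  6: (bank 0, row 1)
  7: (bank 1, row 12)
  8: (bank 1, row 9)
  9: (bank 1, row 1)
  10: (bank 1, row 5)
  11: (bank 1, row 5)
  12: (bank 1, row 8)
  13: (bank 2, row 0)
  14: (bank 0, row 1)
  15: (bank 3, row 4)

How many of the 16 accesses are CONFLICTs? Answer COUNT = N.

#0 (0,1) E
#1 (3,9) C  (was 5)
#2 (1,6) E
#3 (0,1) H  (was 1)
#4 (2,0) H  (was 0)
#5 (1,12) C  (was 6)
#6 (0,1) H  (was 1)
#7 (1,12) H  (was 12)
#8 (1,9) C  (was 12)
#9 (1,1) C  (was 9)
#10 (1,5) C  (was 1)
#11 (1,5) H  (was 5)
#12 (1,8) C  (was 5)
#13 (2,0) H  (was 0)
#14 (0,1) H  (was 1)
#15 (3,4) C  (was 9)

COUNT = 7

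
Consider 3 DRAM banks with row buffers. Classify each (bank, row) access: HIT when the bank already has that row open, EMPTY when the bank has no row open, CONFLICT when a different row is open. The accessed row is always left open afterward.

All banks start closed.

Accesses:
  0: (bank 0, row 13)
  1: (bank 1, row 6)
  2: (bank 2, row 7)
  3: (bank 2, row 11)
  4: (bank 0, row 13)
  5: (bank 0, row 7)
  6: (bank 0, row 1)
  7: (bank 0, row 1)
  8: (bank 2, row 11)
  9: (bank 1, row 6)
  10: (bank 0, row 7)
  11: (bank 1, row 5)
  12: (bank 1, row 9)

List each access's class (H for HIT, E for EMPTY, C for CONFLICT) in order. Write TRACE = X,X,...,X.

  [0] b0 r13: no row ⇒ E
  [1] b1 r6: no row ⇒ E
  [2] b2 r7: no row ⇒ E
  [3] b2 r11: had r7 ⇒ C
  [4] b0 r13: had r13 ⇒ H
  [5] b0 r7: had r13 ⇒ C
  [6] b0 r1: had r7 ⇒ C
  [7] b0 r1: had r1 ⇒ H
  [8] b2 r11: had r11 ⇒ H
  [9] b1 r6: had r6 ⇒ H
  [10] b0 r7: had r1 ⇒ C
  [11] b1 r5: had r6 ⇒ C
  [12] b1 r9: had r5 ⇒ C

TRACE = E,E,E,C,H,C,C,H,H,H,C,C,C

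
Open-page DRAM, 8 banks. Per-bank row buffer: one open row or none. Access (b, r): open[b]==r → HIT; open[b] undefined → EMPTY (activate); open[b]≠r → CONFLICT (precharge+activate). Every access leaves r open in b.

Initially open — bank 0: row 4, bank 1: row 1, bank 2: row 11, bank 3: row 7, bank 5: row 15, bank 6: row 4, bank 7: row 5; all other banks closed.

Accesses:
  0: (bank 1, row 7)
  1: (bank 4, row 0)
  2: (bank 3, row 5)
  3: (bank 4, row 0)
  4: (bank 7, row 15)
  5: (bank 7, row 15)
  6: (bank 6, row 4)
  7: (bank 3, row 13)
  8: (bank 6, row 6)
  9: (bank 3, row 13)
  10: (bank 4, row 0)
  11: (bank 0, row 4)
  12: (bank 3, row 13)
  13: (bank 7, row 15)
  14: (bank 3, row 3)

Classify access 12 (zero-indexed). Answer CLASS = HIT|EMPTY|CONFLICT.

#0 (1,7) C  (was 1)
#1 (4,0) E
#2 (3,5) C  (was 7)
#3 (4,0) H  (was 0)
#4 (7,15) C  (was 5)
#5 (7,15) H  (was 15)
#6 (6,4) H  (was 4)
#7 (3,13) C  (was 5)
#8 (6,6) C  (was 4)
#9 (3,13) H  (was 13)
#10 (4,0) H  (was 0)
#11 (0,4) H  (was 4)
#12 (3,13) H  (was 13)
#13 (7,15) H  (was 15)
#14 (3,3) C  (was 13)

CLASS = HIT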